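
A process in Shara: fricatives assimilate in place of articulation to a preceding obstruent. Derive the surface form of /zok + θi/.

/θ/ is a voiceless dental fricative. The preceding trigger /k/ is velar, so /θ/ must become velar as well.
A voiceless velar fricative is [x], so the surface segment is [x].

[zokxi]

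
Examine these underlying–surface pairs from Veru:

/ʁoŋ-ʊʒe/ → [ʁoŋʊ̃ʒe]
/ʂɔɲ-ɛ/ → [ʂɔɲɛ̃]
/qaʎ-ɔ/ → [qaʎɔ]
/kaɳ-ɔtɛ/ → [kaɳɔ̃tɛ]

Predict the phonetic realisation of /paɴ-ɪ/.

[paɴɪ̃]

The data show progressive nasality assimilation (vowel nasalisation): /ʊ/ → [ʊ̃] after /ŋ/; /ɛ/ → [ɛ̃] after /ɲ/; /ɔ/ → [ɔ̃] after /ɳ/ — a vowel is nasalised by an immediately preceding nasal consonant.
No change occurs in [qaʎɔ] because the vowel at the boundary is adjacent to an oral consonant, not a nasal (/ɔ/ next to /ʎ/).
The vowel /ɪ/ is adjacent to the preceding nasal /ɴ/, so it acquires [+nasal] and surfaces as [ɪ̃].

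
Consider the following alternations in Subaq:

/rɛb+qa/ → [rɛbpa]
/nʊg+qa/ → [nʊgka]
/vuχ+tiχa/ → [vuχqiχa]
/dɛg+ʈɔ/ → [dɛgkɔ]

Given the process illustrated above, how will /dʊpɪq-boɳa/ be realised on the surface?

[dʊpɪqɢoɳa]

The data show progressive place assimilation: /q/ → [p] after /b/; /q/ → [k] after /g/; /t/ → [q] after /χ/; /ʈ/ → [k] after /g/. In each pair only place changes, matching the preceding consonant, while manner and voice stay constant.
/b/ is a voiced bilabial stop. The preceding trigger /q/ is uvular, so /b/ must become uvular as well.
Changing only its place to uvular gives [ɢ] — the voiced uvular stop.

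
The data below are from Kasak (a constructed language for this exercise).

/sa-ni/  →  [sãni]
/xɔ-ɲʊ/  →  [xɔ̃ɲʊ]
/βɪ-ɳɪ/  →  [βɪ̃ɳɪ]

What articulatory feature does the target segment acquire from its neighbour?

The vowel /a/ surfaces as nasalised [ã] next to the following nasal /n/ — it has acquired the [+nasal] feature of its neighbour.
Likewise in the remaining data: /ɔ/ → [ɔ̃] before /ɲ/; /ɪ/ → [ɪ̃] before /ɳ/ — each time a vowel is nasalised next to a following nasal.

nasality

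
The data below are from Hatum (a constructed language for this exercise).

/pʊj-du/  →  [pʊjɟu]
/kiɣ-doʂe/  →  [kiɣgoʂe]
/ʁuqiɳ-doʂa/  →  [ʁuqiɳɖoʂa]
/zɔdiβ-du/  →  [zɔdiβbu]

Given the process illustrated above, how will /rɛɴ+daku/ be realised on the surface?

The data show progressive place assimilation: /d/ → [ɟ] after /j/; /d/ → [g] after /ɣ/; /d/ → [ɖ] after /ɳ/; /d/ → [b] after /β/. In each pair only place changes, matching the preceding consonant, while manner and voice stay constant.
/d/ is a voiced alveolar stop. The preceding trigger /ɴ/ is uvular, so /d/ must become uvular as well.
The voiced uvular stop is [ɢ], so /d/ → [ɢ].

[rɛɴɢaku]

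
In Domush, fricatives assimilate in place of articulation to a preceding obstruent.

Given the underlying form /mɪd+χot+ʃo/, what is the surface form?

[mɪdsotso]

/χ/ is a voiceless uvular fricative. The preceding trigger /d/ is alveolar, so /χ/ must become alveolar as well.
The voiceless alveolar fricative is [s], so /χ/ → [s].
The same rule applies at the second boundary: /ʃ/ → [s] next to /t/.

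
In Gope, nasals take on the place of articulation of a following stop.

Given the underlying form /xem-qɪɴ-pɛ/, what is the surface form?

[xeɴqɪmpɛ]

/m/ is a voiced bilabial nasal. The following trigger /q/ is uvular, so /m/ must become uvular as well.
Changing only its place to uvular gives [ɴ] — the voiced uvular nasal.
At the second juncture, /ɴ/ likewise becomes [m] adjacent to /p/.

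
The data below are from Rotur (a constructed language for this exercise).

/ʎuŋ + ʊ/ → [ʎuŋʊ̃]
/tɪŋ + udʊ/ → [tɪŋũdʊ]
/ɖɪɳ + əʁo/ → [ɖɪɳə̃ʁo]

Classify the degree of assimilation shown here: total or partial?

partial assimilation

The vowel /ʊ/ surfaces as nasalised [ʊ̃] next to the preceding nasal /ŋ/ — it has acquired the [+nasal] feature of its neighbour.
Likewise in the remaining data: /u/ → [ũ] after /ŋ/; /ə/ → [ə̃] after /ɳ/ — each time a vowel is nasalised next to a preceding nasal.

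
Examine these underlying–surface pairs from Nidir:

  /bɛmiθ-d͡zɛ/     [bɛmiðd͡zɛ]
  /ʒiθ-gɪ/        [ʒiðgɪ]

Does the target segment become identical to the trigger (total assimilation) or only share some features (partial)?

Underlying /θ/ is realised as [ð] next to /d͡z/; /d͡z/ itself does not change.
The change voiceless → voiced matches the voicing of the following /d͡z/, identifying this as voicing assimilation.
Place and manner are unchanged, so the assimilation is partial, not total.
The other alternating form patterns the same way: /θ/ → [ð] before /g/ (voiceless → voiced, matching voiced) — only voicing changes, and always toward the following segment.

partial assimilation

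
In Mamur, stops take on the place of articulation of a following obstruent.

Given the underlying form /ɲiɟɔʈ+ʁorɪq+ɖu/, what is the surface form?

[ɲiɟɔqʁorɪʈɖu]

/ʈ/ is a voiceless retroflex stop. The following trigger /ʁ/ is uvular, so /ʈ/ must become uvular as well.
A voiceless uvular stop is [q], so the surface segment is [q].
At the second juncture, /q/ likewise becomes [ʈ] adjacent to /ɖ/.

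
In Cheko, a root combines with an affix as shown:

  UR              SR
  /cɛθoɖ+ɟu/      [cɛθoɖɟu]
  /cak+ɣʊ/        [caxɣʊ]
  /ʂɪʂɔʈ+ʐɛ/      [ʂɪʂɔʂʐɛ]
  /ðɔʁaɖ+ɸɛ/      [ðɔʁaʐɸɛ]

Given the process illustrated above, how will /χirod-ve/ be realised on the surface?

The data show regressive manner assimilation: /k/ → [x] before /ɣ/; /ʈ/ → [ʂ] before /ʐ/; /ɖ/ → [ʐ] before /ɸ/. In each pair only manner changes, matching the following consonant, while place and voice stay constant.
Nothing changes in [cɛθoɖɟu]: there the adjacent consonants already agree in manner (/ɖ/ and /ɟ/ are both stops), so this form is consistent with the same rule.
/d/ is a voiced alveolar stop. The following trigger /v/ is a fricative, so /d/ must become a fricative as well.
A voiced alveolar fricative is [z], so the surface segment is [z].

[χirozve]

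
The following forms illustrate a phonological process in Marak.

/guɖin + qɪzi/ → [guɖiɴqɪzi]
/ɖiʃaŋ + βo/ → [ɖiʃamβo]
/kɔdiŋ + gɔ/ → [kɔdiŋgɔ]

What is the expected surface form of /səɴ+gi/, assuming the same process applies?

[səŋgi]

The data show regressive place assimilation: /n/ → [ɴ] before /q/; /ŋ/ → [m] before /β/. In each pair only place changes, matching the following consonant, while manner and voice stay constant.
Nothing changes in [kɔdiŋgɔ]: there the adjacent consonants already agree in place (/ŋ/ and /g/ are both velar), so this form is consistent with the same rule.
The rule targets /ɴ/ (voiced uvular nasal), which sits before the trigger /g/ (velar).
Changing only its place to velar gives [ŋ] — the voiced velar nasal.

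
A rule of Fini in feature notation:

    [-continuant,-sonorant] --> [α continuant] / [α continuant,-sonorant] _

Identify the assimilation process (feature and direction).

The shared variable α links the value of [continuant] on the target to that of the neighbouring obstruent. [continuant] distinguishes stops from fricatives — a manner-of-articulation feature — so this is manner assimilation.
Since the environment is written before the underscore, the trigger precedes the target; the direction is progressive.

progressive manner assimilation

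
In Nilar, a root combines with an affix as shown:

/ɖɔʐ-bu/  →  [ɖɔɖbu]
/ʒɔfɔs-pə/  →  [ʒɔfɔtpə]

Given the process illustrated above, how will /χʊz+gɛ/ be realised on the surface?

The data show regressive manner assimilation: /ʐ/ → [ɖ] before /b/; /s/ → [t] before /p/. In each pair only manner changes, matching the following consonant, while place and voice stay constant.
The rule targets /z/ (voiced alveolar fricative), which sits before the trigger /g/ (stop).
Changing only its manner to stop gives [d] — the voiced alveolar stop.

[χʊdgɛ]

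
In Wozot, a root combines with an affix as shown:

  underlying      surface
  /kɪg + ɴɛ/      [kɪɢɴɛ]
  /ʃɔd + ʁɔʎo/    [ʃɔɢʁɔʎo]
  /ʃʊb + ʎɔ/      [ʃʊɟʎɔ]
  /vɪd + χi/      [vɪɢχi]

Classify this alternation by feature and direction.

regressive place assimilation

Underlying /g/ is realised as [ɢ] next to /ɴ/; /ɴ/ itself does not change.
The change velar → uvular matches the place of the following /ɴ/, identifying this as place assimilation.
Manner and voice are unchanged, so the assimilation is partial, not total.
The same holds elsewhere in the data: /d/ → [ɢ] before /ʁ/ (alveolar → uvular, matching uvular); /b/ → [ɟ] before /ʎ/ (bilabial → palatal, matching palatal); /d/ → [ɢ] before /χ/ (alveolar → uvular, matching uvular) — only place changes, and always toward the following segment.
Since the segment that changes precedes the conditioning segment, the assimilation is regressive.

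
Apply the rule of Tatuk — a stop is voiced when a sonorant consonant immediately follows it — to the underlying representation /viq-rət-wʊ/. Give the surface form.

/q/ is a voiceless uvular stop. The following trigger /r/ is voiced, so /q/ must become voiced as well.
A voiced uvular stop is [ɢ], so the surface segment is [ɢ].
The same rule applies at the second boundary: /t/ → [d] next to /w/.

[viɢrədwʊ]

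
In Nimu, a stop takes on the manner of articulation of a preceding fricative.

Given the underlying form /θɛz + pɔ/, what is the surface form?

[θɛzɸɔ]

The rule targets /p/ (voiceless bilabial stop), which sits after the trigger /z/ (fricative).
The voiceless bilabial fricative is [ɸ], so /p/ → [ɸ].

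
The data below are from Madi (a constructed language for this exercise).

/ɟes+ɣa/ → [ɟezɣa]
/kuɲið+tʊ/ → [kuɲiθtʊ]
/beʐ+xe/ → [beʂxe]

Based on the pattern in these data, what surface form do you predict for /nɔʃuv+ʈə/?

[nɔʃufʈə]

The data show regressive voicing assimilation: /s/ → [z] before /ɣ/; /ð/ → [θ] before /t/; /ʐ/ → [ʂ] before /x/. In each pair only voicing changes, matching the following consonant, while place and manner stay constant.
/v/ is a voiced labiodental fricative. The following trigger /ʈ/ is voiceless, so /v/ must become voiceless as well.
A voiceless labiodental fricative is [f], so the surface segment is [f].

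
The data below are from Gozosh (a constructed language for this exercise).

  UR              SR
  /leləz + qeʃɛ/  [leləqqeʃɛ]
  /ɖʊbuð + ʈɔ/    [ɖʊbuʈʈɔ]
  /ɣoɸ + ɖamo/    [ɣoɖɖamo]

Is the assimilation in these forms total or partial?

total assimilation

Underlying /z/ is realised as [q] next to /q/; /q/ itself does not change.
The output [q] is identical to the trigger /q/ — every feature (place, manner, voicing) has been copied — so this is total assimilation.
The other forms behave the same way: /ð/ → [ʈ] before /ʈ/; /ɸ/ → [ɖ] before /ɖ/ — in each case the output is a copy of the following consonant.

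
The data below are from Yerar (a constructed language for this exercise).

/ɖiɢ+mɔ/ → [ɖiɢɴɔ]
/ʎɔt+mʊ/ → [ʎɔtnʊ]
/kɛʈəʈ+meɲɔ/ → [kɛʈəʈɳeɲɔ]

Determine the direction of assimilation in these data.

progressive

Underlying /m/ is realised as [ɴ] next to /ɢ/; /ɢ/ itself does not change.
/m/ is bilabial while /ɢ/ is uvular; the output [ɴ] is uvular, matching the trigger — so the feature that spreads is place.
The same holds elsewhere in the data: /m/ → [n] after /t/ (bilabial → alveolar, matching alveolar); /m/ → [ɳ] after /ʈ/ (bilabial → retroflex, matching retroflex) — only place changes, and always toward the preceding segment.
Since the segment that changes follows the conditioning segment, the assimilation is progressive.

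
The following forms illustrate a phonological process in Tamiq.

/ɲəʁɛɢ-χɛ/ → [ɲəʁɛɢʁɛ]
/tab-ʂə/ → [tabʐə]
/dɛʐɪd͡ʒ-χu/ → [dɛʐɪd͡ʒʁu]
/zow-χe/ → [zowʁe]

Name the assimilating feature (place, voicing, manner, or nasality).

voicing

Comparing underlying and surface forms, /χ/ → [ʁ] is the alternation; the neighbouring /ɢ/ is constant.
The change voiceless → voiced matches the voicing of the preceding /ɢ/, identifying this as voicing assimilation.
The other alternating forms pattern the same way: /ʂ/ → [ʐ] after /b/ (voiceless → voiced, matching voiced); /χ/ → [ʁ] after /d͡ʒ/ (voiceless → voiced, matching voiced); /χ/ → [ʁ] after /w/ (voiceless → voiced, matching voiced) — only voicing changes, and always toward the preceding segment.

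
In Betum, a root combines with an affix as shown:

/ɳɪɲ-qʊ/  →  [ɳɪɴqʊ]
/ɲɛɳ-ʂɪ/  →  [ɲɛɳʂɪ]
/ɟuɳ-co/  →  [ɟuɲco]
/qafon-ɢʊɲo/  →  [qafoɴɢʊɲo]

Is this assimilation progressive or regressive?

regressive

The segment that alternates is /ɲ/, which surfaces as [ɴ] when adjacent to /q/.
/ɲ/ is palatal while /q/ is uvular; the output [ɴ] is uvular, matching the trigger — so the feature that spreads is place.
Checking the remaining alternations: /ɳ/ → [ɲ] before /c/ (retroflex → palatal, matching palatal); /n/ → [ɴ] before /ɢ/ (alveolar → uvular, matching uvular) — only place changes, and always toward the following segment.
Nothing changes in [ɲɛɳʂɪ]: there the adjacent consonants already agree in place (/ɳ/ and /ʂ/ are both retroflex), so this form is consistent with the same rule.
Since the segment that changes precedes the conditioning segment, the assimilation is regressive.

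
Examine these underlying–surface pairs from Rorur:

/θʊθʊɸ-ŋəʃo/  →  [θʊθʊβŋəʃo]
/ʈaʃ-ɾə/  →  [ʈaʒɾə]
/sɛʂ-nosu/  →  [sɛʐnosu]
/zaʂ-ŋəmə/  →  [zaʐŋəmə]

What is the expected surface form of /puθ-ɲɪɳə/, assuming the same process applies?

[puðɲɪɳə]

The data show regressive voicing assimilation: /ɸ/ → [β] before /ŋ/; /ʃ/ → [ʒ] before /ɾ/; /ʂ/ → [ʐ] before /n/; /ʂ/ → [ʐ] before /ŋ/. In each pair only voicing changes, matching the following consonant, while place and manner stay constant.
The rule targets /θ/ (voiceless dental fricative), which sits before the trigger /ɲ/ (voiced).
The voiced dental fricative is [ð], so /θ/ → [ð].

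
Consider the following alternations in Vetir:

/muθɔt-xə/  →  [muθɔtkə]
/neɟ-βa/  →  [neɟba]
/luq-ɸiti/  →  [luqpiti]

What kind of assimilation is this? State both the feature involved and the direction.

The segment that alternates is /x/, which surfaces as [k] when adjacent to /t/.
The change fricative → stop matches the manner of the preceding /t/, identifying this as manner assimilation.
Place and voice are unchanged, so the assimilation is partial, not total.
Checking the remaining alternations: /β/ → [b] after /ɟ/ (fricative → stop, matching a stop); /ɸ/ → [p] after /q/ (fricative → stop, matching a stop) — only manner changes, and always toward the preceding segment.
Since the segment that changes follows the conditioning segment, the assimilation is progressive.

progressive manner assimilation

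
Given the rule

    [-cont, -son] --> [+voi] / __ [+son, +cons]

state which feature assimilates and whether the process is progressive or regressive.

regressive voicing assimilation

The target ([-cont, -son], stops) acquires [+voi] next to a sonorant consonant ([+son, +cons]) — it takes on the voicing of its neighbour, so the feature that spreads is voicing.
The conditioning segment sits to the right of the focus bar, meaning the trigger follows the segment that changes — regressive assimilation.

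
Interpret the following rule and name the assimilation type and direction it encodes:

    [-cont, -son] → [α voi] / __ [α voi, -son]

The shared variable α links the value of [voi] on the target to the same value on the neighbouring segment, so voicing is the feature that assimilates.
Since the environment is written after the underscore, the trigger follows the target; the direction is regressive.

regressive voicing assimilation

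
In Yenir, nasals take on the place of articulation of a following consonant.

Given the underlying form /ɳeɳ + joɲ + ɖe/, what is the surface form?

The rule targets /ɳ/ (voiced retroflex nasal), which sits before the trigger /j/ (palatal).
The voiced palatal nasal is [ɲ], so /ɳ/ → [ɲ].
The same rule applies at the second boundary: /ɲ/ → [ɳ] next to /ɖ/.

[ɳeɲjoɳɖe]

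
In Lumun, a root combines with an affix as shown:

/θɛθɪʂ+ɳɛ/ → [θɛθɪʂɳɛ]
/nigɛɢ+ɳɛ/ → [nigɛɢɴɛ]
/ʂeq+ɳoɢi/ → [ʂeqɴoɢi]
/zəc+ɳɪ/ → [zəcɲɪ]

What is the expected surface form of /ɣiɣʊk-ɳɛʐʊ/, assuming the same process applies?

[ɣiɣʊkŋɛʐʊ]

The data show progressive place assimilation: /ɳ/ → [ɴ] after /ɢ/; /ɳ/ → [ɴ] after /q/; /ɳ/ → [ɲ] after /c/. In each pair only place changes, matching the preceding consonant, while manner and voice stay constant.
Nothing changes in [θɛθɪʂɳɛ]: there the adjacent consonants already agree in place (/ɳ/ and /ʂ/ are both retroflex), so this form is consistent with the same rule.
/ɳ/ is a voiced retroflex nasal. The preceding trigger /k/ is velar, so /ɳ/ must become velar as well.
The voiced velar nasal is [ŋ], so /ɳ/ → [ŋ].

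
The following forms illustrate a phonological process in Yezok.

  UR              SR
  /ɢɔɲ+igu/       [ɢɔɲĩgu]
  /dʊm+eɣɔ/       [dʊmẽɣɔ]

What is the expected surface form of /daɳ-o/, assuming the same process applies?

The data show progressive nasality assimilation (vowel nasalisation): /i/ → [ĩ] after /ɲ/; /e/ → [ẽ] after /m/ — a vowel is nasalised by an immediately preceding nasal consonant.
The vowel /o/ is adjacent to the preceding nasal /ɳ/, so it acquires [+nasal] and surfaces as [õ].

[daɳõ]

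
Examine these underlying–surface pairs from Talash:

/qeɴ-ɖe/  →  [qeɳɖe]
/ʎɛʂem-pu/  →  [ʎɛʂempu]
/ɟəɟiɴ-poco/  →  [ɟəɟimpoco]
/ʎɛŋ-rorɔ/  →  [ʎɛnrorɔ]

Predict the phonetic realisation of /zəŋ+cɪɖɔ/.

The data show regressive place assimilation: /ɴ/ → [ɳ] before /ɖ/; /ɴ/ → [m] before /p/; /ŋ/ → [n] before /r/. In each pair only place changes, matching the following consonant, while manner and voice stay constant.
Nothing changes in [ʎɛʂempu]: there the adjacent consonants already agree in place (/m/ and /p/ are both bilabial), so this form is consistent with the same rule.
/ŋ/ is a voiced velar nasal. The following trigger /c/ is palatal, so /ŋ/ must become palatal as well.
Changing only its place to palatal gives [ɲ] — the voiced palatal nasal.

[zəɲcɪɖɔ]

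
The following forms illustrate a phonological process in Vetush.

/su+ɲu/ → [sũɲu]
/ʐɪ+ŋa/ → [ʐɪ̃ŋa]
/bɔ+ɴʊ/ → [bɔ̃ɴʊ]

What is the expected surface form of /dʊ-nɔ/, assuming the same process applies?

[dʊ̃nɔ]

The data show regressive nasality assimilation (vowel nasalisation): /u/ → [ũ] before /ɲ/; /ɪ/ → [ɪ̃] before /ŋ/; /ɔ/ → [ɔ̃] before /ɴ/ — a vowel is nasalised by an immediately following nasal consonant.
The vowel /ʊ/ is adjacent to the following nasal /n/, so it acquires [+nasal] and surfaces as [ʊ̃].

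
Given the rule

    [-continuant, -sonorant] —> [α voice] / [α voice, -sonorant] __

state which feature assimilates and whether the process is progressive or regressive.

progressive voicing assimilation

The shared variable α links the value of [voice] on the target to the same value on the neighbouring segment, so voicing is the feature that assimilates.
The conditioning segment sits to the left of the focus bar, meaning the trigger precedes the segment that changes — progressive assimilation.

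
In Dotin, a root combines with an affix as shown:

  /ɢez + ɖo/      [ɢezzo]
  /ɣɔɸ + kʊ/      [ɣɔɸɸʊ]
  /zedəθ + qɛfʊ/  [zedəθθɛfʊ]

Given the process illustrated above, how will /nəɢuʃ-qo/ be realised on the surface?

[nəɢuʃʃo]

The data show progressive total assimilation (/ɖ/ → [z] after /z/; /k/ → [ɸ] after /ɸ/; /q/ → [θ] after /θ/): in every case the target segment becomes identical to its preceding neighbour, copying more than a single feature.
/q/ is the segment targeted by the rule; it sits immediately after /ʃ/, so it assimilates completely and surfaces as [ʃ].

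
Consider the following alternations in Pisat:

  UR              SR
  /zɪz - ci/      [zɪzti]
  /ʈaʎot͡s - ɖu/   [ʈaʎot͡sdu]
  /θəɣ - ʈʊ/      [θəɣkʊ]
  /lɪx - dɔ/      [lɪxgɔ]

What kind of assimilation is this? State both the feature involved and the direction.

The segment that alternates is /c/, which surfaces as [t] when adjacent to /z/.
/c/ is palatal while /z/ is alveolar; the output [t] is alveolar, matching the trigger — so the feature that spreads is place.
Manner and voice are unchanged, so the assimilation is partial, not total.
Checking the remaining alternations: /ɖ/ → [d] after /t͡s/ (retroflex → alveolar, matching alveolar); /ʈ/ → [k] after /ɣ/ (retroflex → velar, matching velar); /d/ → [g] after /x/ (alveolar → velar, matching velar) — only place changes, and always toward the preceding segment.
The trigger is the preceding segment, so the direction is progressive (perseverative).

progressive place assimilation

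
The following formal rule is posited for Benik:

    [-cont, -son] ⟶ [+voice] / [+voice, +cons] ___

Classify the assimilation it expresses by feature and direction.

The structural change is [+voice], and the conditioning segment [+voice, +cons] (a voiced consonant) is itself voiced, so the target comes to share the voicing of its neighbour — voicing assimilation.
The conditioning segment sits to the left of the focus bar, meaning the trigger precedes the segment that changes — progressive assimilation.

progressive voicing assimilation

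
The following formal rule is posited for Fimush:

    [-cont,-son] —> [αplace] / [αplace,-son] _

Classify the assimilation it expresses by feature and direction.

progressive place assimilation

The shared variable α links the value of the place features (abbreviated [place]) on the target to the same value on the neighbouring segment, so place is the feature that assimilates.
Since the environment is written before the underscore, the trigger precedes the target; the direction is progressive.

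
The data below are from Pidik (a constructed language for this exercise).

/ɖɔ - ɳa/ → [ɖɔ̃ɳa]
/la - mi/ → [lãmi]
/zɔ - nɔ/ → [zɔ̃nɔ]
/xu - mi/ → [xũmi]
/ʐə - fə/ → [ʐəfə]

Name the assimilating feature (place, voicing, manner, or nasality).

nasality

The vowel /ɔ/ surfaces as nasalised [ɔ̃] next to the following nasal /ɳ/ — it has acquired the [+nasal] feature of its neighbour.
Likewise in the remaining data: /a/ → [ã] before /m/; /ɔ/ → [ɔ̃] before /n/; /u/ → [ũ] before /m/ — each time a vowel is nasalised next to a following nasal.
No change occurs in [ʐəfə] because the vowel at the boundary is adjacent to an oral consonant, not a nasal (/ə/ next to /f/).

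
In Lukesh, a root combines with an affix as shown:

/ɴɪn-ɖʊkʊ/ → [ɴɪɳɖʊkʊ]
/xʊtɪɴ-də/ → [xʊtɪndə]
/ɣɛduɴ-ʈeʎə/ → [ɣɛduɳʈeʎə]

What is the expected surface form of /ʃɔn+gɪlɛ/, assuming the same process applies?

The data show regressive place assimilation: /n/ → [ɳ] before /ɖ/; /ɴ/ → [n] before /d/; /ɴ/ → [ɳ] before /ʈ/. In each pair only place changes, matching the following consonant, while manner and voice stay constant.
/n/ is a voiced alveolar nasal. The following trigger /g/ is velar, so /n/ must become velar as well.
A voiced velar nasal is [ŋ], so the surface segment is [ŋ].

[ʃɔŋgɪlɛ]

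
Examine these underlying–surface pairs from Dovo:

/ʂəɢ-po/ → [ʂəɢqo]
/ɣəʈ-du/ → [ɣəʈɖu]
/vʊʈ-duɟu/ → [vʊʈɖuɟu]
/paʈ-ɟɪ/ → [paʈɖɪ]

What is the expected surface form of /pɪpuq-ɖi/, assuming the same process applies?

The data show progressive place assimilation: /p/ → [q] after /ɢ/; /d/ → [ɖ] after /ʈ/; /ɟ/ → [ɖ] after /ʈ/. In each pair only place changes, matching the preceding consonant, while manner and voice stay constant.
/ɖ/ is a voiced retroflex stop. The preceding trigger /q/ is uvular, so /ɖ/ must become uvular as well.
The voiced uvular stop is [ɢ], so /ɖ/ → [ɢ].

[pɪpuqɢi]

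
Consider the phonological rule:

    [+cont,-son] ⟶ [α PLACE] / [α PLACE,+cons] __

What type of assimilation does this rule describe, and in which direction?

progressive place assimilation

The rule copies the place features (abbreviated [PLACE]) from the environment onto the target, so the assimilating feature is place.
The conditioning segment sits to the left of the focus bar, meaning the trigger precedes the segment that changes — progressive assimilation.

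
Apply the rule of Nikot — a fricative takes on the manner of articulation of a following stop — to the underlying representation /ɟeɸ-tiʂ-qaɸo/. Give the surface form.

[ɟeptiʈqaɸo]

The rule targets /ɸ/ (voiceless bilabial fricative), which sits before the trigger /t/ (stop).
The voiceless bilabial stop is [p], so /ɸ/ → [p].
The same rule applies at the second boundary: /ʂ/ → [ʈ] next to /q/.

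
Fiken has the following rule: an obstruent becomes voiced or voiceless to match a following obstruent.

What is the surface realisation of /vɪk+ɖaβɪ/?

/k/ is a voiceless velar stop. The following trigger /ɖ/ is voiced, so /k/ must become voiced as well.
A voiced velar stop is [g], so the surface segment is [g].

[vɪgɖaβɪ]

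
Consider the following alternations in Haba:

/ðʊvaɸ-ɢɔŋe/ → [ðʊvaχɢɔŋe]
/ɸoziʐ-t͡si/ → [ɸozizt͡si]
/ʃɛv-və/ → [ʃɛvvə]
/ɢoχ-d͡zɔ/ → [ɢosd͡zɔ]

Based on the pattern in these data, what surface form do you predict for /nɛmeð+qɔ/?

[nɛmeʁqɔ]

The data show regressive place assimilation: /ɸ/ → [χ] before /ɢ/; /ʐ/ → [z] before /t͡s/; /χ/ → [s] before /d͡z/. In each pair only place changes, matching the following consonant, while manner and voice stay constant.
No alternation appears in [ʃɛvvə]: there the adjacent consonants already agree in place (/v/ and /v/ are both labiodental), so this form is consistent with the same rule.
The rule targets /ð/ (voiced dental fricative), which sits before the trigger /q/ (uvular).
A voiced uvular fricative is [ʁ], so the surface segment is [ʁ].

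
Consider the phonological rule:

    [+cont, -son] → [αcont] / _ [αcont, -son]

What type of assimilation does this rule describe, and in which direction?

The shared variable α links the value of [cont] on the target to that of the neighbouring obstruent. [cont] distinguishes stops from fricatives — a manner-of-articulation feature — so this is manner assimilation.
Since the environment is written after the underscore, the trigger follows the target; the direction is regressive.

regressive manner assimilation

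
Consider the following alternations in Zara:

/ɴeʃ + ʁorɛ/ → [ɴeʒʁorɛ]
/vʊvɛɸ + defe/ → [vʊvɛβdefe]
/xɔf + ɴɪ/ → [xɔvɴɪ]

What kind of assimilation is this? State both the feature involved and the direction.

Comparing underlying and surface forms, /ʃ/ → [ʒ] is the alternation; the neighbouring /ʁ/ is constant.
The change voiceless → voiced matches the voicing of the following /ʁ/, identifying this as voicing assimilation.
Place and manner are unchanged, so the assimilation is partial, not total.
The other alternating forms pattern the same way: /ɸ/ → [β] before /d/ (voiceless → voiced, matching voiced); /f/ → [v] before /ɴ/ (voiceless → voiced, matching voiced) — only voicing changes, and always toward the following segment.
The trigger is the following segment, so the direction is regressive (anticipatory).

regressive voicing assimilation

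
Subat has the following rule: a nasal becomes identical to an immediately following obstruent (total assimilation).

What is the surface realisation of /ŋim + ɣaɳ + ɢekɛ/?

[ŋiɣɣaɢɢekɛ]

/m/ is the segment targeted by the rule; it sits immediately before /ɣ/, so it assimilates completely and surfaces as [ɣ].
The same rule applies at the second boundary: /ɳ/ → [ɢ] next to /ɢ/.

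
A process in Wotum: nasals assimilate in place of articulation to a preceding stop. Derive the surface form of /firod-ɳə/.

The rule targets /ɳ/ (voiced retroflex nasal), which sits after the trigger /d/ (alveolar).
The voiced alveolar nasal is [n], so /ɳ/ → [n].

[firodnə]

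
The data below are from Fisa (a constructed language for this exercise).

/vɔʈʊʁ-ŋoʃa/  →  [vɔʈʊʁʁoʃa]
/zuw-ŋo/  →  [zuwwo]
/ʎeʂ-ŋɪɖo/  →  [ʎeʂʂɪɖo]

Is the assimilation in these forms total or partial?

Underlying /ŋ/ is realised as [ʁ] next to /ʁ/; /ʁ/ itself does not change.
The output [ʁ] is identical to the trigger /ʁ/ — every feature (place, manner, voicing) has been copied — so this is total assimilation.
The other forms behave the same way: /ŋ/ → [w] after /w/; /ŋ/ → [ʂ] after /ʂ/ — in each case the output is a copy of the preceding consonant.

total assimilation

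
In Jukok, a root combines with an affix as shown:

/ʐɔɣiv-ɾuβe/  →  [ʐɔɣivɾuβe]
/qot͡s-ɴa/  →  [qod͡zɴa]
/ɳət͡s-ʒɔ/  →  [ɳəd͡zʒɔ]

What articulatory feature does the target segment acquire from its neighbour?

voicing

Underlying /t͡s/ is realised as [d͡z] next to /ɴ/; /ɴ/ itself does not change.
/t͡s/ is voiceless while /ɴ/ is voiced; the output [d͡z] is voiced, matching the trigger — so the feature that spreads is voicing.
Checking the remaining alternation: /t͡s/ → [d͡z] before /ʒ/ (voiceless → voiced, matching voiced) — only voicing changes, and always toward the following segment.
No alternation appears in [ʐɔɣivɾuβe]: there the adjacent consonants already agree in voicing (/v/ and /ɾ/ are both voiced), so this form is consistent with the same rule.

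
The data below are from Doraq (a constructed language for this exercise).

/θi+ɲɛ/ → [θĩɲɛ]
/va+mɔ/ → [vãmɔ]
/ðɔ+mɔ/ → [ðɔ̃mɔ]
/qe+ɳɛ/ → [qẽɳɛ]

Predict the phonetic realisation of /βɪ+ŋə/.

The data show regressive nasality assimilation (vowel nasalisation): /i/ → [ĩ] before /ɲ/; /a/ → [ã] before /m/; /ɔ/ → [ɔ̃] before /m/; /e/ → [ẽ] before /ɳ/ — a vowel is nasalised by an immediately following nasal consonant.
The vowel /ɪ/ is adjacent to the following nasal /ŋ/, so it acquires [+nasal] and surfaces as [ɪ̃].

[βɪ̃ŋə]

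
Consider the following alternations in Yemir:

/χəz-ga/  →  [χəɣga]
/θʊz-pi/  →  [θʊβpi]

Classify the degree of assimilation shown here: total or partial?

partial assimilation

Comparing underlying and surface forms, /z/ → [ɣ] is the alternation; the neighbouring /g/ is constant.
The change alveolar → velar matches the place of the following /g/, identifying this as place assimilation.
Manner and voice are unchanged, so the assimilation is partial, not total.
The same holds elsewhere in the data: /z/ → [β] before /p/ (alveolar → bilabial, matching bilabial) — only place changes, and always toward the following segment.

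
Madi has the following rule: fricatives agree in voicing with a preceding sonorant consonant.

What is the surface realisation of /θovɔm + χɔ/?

[θovɔmʁɔ]

The rule targets /χ/ (voiceless uvular fricative), which sits after the trigger /m/ (voiced).
The voiced uvular fricative is [ʁ], so /χ/ → [ʁ].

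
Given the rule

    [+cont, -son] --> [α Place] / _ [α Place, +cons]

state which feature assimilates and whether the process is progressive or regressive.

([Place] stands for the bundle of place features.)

regressive place assimilation

The rule copies the place features (abbreviated [Place]) from the environment onto the target, so the assimilating feature is place.
Since the environment is written after the underscore, the trigger follows the target; the direction is regressive.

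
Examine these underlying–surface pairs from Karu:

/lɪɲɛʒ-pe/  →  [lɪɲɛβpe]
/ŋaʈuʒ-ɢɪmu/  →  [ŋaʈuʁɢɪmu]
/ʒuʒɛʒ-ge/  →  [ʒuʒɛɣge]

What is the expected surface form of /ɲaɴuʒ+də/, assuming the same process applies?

[ɲaɴuzdə]

The data show regressive place assimilation: /ʒ/ → [β] before /p/; /ʒ/ → [ʁ] before /ɢ/; /ʒ/ → [ɣ] before /g/. In each pair only place changes, matching the following consonant, while manner and voice stay constant.
/ʒ/ is a voiced postalveolar fricative. The following trigger /d/ is alveolar, so /ʒ/ must become alveolar as well.
Changing only its place to alveolar gives [z] — the voiced alveolar fricative.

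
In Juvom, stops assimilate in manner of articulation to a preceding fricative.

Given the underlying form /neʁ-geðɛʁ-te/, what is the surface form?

[neʁɣeðɛʁse]

The rule targets /g/ (voiced velar stop), which sits after the trigger /ʁ/ (fricative).
The voiced velar fricative is [ɣ], so /g/ → [ɣ].
At the second juncture, /t/ likewise becomes [s] adjacent to /ʁ/.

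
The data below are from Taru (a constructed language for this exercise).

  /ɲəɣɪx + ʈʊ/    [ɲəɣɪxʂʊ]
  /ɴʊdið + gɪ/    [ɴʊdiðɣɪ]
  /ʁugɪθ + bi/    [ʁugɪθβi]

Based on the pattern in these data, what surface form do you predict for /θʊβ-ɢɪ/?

[θʊβʁɪ]

The data show progressive manner assimilation: /ʈ/ → [ʂ] after /x/; /g/ → [ɣ] after /ð/; /b/ → [β] after /θ/. In each pair only manner changes, matching the preceding consonant, while place and voice stay constant.
/ɢ/ is a voiced uvular stop. The preceding trigger /β/ is a fricative, so /ɢ/ must become a fricative as well.
The voiced uvular fricative is [ʁ], so /ɢ/ → [ʁ].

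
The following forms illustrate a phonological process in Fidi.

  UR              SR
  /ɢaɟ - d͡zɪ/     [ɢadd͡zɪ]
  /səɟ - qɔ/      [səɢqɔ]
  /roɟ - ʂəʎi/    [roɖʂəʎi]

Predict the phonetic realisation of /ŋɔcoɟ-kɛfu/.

[ŋɔcogkɛfu]

The data show regressive place assimilation: /ɟ/ → [d] before /d͡z/; /ɟ/ → [ɢ] before /q/; /ɟ/ → [ɖ] before /ʂ/. In each pair only place changes, matching the following consonant, while manner and voice stay constant.
/ɟ/ is a voiced palatal stop. The following trigger /k/ is velar, so /ɟ/ must become velar as well.
Changing only its place to velar gives [g] — the voiced velar stop.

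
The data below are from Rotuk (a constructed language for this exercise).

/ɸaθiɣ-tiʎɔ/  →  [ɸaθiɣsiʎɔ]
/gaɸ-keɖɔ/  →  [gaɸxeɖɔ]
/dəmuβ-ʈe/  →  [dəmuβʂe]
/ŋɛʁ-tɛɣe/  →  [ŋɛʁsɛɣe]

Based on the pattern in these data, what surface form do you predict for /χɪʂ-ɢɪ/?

The data show progressive manner assimilation: /t/ → [s] after /ɣ/; /k/ → [x] after /ɸ/; /ʈ/ → [ʂ] after /β/; /t/ → [s] after /ʁ/. In each pair only manner changes, matching the preceding consonant, while place and voice stay constant.
The rule targets /ɢ/ (voiced uvular stop), which sits after the trigger /ʂ/ (fricative).
Changing only its manner to fricative gives [ʁ] — the voiced uvular fricative.

[χɪʂʁɪ]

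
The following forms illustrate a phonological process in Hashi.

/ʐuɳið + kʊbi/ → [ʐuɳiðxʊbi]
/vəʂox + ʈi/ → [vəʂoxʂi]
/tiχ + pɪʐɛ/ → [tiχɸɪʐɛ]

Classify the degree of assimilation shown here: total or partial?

Underlying /k/ is realised as [x] next to /ð/; /ð/ itself does not change.
/k/ is a stop while /ð/ is a fricative; the output [x] is a fricative, matching the trigger — so the feature that spreads is manner.
Place and voice are unchanged, so the assimilation is partial, not total.
The same holds elsewhere in the data: /ʈ/ → [ʂ] after /x/ (stop → fricative, matching a fricative); /p/ → [ɸ] after /χ/ (stop → fricative, matching a fricative) — only manner changes, and always toward the preceding segment.

partial assimilation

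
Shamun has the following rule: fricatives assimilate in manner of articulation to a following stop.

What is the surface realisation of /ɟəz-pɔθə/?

[ɟədpɔθə]

/z/ is a voiced alveolar fricative. The following trigger /p/ is a stop, so /z/ must become a stop as well.
The voiced alveolar stop is [d], so /z/ → [d].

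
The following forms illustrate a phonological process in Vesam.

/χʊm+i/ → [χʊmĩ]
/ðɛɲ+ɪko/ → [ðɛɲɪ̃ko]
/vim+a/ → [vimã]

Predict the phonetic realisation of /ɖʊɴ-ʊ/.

The data show progressive nasality assimilation (vowel nasalisation): /i/ → [ĩ] after /m/; /ɪ/ → [ɪ̃] after /ɲ/; /a/ → [ã] after /m/ — a vowel is nasalised by an immediately preceding nasal consonant.
The vowel /ʊ/ is adjacent to the preceding nasal /ɴ/, so it acquires [+nasal] and surfaces as [ʊ̃].

[ɖʊɴʊ̃]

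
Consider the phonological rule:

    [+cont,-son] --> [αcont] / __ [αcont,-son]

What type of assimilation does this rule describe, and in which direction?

regressive manner assimilation

The rule copies [cont] (continuancy) from the environment onto the target fricatives; since [±cont] encodes the stop/fricative manner contrast, the assimilating dimension is manner.
Since the environment is written after the underscore, the trigger follows the target; the direction is regressive.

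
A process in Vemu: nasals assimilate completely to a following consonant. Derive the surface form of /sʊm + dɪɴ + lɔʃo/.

[sʊddɪllɔʃo]

/m/ is the segment targeted by the rule; it sits immediately before /d/, so it assimilates completely and surfaces as [d].
At the second juncture, /ɴ/ likewise becomes [l] adjacent to /l/.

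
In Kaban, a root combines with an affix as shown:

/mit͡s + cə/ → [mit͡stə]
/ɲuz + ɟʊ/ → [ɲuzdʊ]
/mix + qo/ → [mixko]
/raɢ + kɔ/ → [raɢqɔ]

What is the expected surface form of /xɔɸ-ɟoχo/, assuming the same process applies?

The data show progressive place assimilation: /c/ → [t] after /t͡s/; /ɟ/ → [d] after /z/; /q/ → [k] after /x/; /k/ → [q] after /ɢ/. In each pair only place changes, matching the preceding consonant, while manner and voice stay constant.
The rule targets /ɟ/ (voiced palatal stop), which sits after the trigger /ɸ/ (bilabial).
Changing only its place to bilabial gives [b] — the voiced bilabial stop.

[xɔɸboχo]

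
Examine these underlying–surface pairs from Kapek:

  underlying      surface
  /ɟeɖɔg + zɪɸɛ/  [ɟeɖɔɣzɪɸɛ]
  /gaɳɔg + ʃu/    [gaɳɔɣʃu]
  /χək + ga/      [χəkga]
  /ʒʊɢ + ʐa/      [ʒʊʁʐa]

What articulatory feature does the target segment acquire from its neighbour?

Comparing underlying and surface forms, /g/ → [ɣ] is the alternation; the neighbouring /z/ is constant.
/g/ is a stop while /z/ is a fricative; the output [ɣ] is a fricative, matching the trigger — so the feature that spreads is manner.
Checking the remaining alternations: /g/ → [ɣ] before /ʃ/ (stop → fricative, matching a fricative); /ɢ/ → [ʁ] before /ʐ/ (stop → fricative, matching a fricative) — only manner changes, and always toward the following segment.
No alternation appears in [χəkga]: there the adjacent consonants already agree in manner (/k/ and /g/ are both stops), so this form is consistent with the same rule.

manner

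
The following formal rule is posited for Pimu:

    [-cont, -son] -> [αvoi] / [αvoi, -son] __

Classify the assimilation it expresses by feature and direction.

progressive voicing assimilation

The shared variable α links the value of [voi] on the target to the same value on the neighbouring segment, so voicing is the feature that assimilates.
The conditioning segment sits to the left of the focus bar, meaning the trigger precedes the segment that changes — progressive assimilation.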